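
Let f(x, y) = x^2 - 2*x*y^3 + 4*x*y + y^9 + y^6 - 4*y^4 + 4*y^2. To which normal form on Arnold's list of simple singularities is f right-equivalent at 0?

The Hessian of f at 0 is [[2, 4], [4, 8]] with rank 1, so corank 1. A Groebner basis of the Jacobian ideal J(f) in C{x,y} is {x^2*y^2 + 4*x^2 + 12*x*y + 8*y^2, x^3 + 6*x^2*y + 12*x*y^2 + 8*x + 16*y, -x + y^3 - 2*y}; counting standard monomials gives mu = 8. Corank 1: A-series; mu = 8 gives A_8.

A_8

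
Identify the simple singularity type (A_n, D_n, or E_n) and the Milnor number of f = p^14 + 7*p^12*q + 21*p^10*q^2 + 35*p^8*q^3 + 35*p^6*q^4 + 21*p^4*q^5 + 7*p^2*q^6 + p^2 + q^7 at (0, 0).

Type A_6, Milnor number mu = 6.

The Hessian of f at 0 has rank 1. Corank 1: A-series; mu = 6 gives A_6.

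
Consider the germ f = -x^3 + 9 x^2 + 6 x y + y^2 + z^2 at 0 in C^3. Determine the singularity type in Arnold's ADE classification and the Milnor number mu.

Type A_{2}, Milnor number mu = 2.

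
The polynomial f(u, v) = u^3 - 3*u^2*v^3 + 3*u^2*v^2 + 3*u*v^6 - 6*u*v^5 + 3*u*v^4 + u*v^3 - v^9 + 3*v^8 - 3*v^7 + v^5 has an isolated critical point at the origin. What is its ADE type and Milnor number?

The Hessian of f at 0 has rank 0. Corank 2; j^3 = u^3 is a perfect cube, so E-series; the 4-jet and mu = 7 give E_7.

Type E7, Milnor number mu = 7.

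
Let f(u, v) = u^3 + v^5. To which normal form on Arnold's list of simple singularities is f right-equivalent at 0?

E_{8}

The Hessian of f at 0 has rank 0. Corank 2; j^3 = u^3 is a perfect cube, so E-series; the 5-jet and mu = 8 give E_8.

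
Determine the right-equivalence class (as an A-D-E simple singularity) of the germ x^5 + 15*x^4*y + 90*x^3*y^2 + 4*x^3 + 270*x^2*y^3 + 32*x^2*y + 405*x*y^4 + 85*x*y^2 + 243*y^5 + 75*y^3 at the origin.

D_{6}

The Hessian of f at 0 has rank 0. Corank 2; j^3 = (x + 3*y)*(2*x + 5*y)^2 has shape L^2 M (L != M), so D-series; mu = 6 gives D_6.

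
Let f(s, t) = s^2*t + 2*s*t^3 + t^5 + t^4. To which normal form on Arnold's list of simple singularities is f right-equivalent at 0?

D_5

The Hessian of f at 0 is [[0, 0], [0, 0]] with rank 0, so corank 2. A Groebner basis of the Jacobian ideal J(f) in C{s,t} is {s*t^2, s*t + t^3, s^2 - 4*s*t}; counting standard monomials gives mu = 5. Corank 2; j^3 = s^2*t has shape L^2 M (L != M), so D-series; mu = 5 gives D_5.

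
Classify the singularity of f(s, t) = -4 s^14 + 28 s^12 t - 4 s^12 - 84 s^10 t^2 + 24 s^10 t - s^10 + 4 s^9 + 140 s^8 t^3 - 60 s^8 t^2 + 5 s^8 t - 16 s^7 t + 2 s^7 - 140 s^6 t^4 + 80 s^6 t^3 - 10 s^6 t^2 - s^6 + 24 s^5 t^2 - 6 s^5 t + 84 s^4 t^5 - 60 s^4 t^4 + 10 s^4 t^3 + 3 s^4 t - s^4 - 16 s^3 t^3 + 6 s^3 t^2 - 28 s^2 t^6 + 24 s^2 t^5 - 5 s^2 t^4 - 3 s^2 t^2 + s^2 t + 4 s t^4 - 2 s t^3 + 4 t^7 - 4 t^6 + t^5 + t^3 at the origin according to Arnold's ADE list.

The Hessian of f at 0 has rank 0. Corank 2; j^3 = t*(s^2 + t^2) splits into three distinct lines over C (the quadratic factor has nonzero discriminant), so D_4.

D_{4}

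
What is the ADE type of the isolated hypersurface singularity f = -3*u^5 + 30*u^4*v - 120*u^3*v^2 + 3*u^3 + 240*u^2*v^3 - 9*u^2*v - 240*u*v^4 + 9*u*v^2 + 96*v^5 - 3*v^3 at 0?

The Hessian of f at 0 has rank 0. Corank 2; j^3 = 3*(u - v)^3 is a perfect cube, so E-series; the 5-jet and mu = 8 give E_8.

E8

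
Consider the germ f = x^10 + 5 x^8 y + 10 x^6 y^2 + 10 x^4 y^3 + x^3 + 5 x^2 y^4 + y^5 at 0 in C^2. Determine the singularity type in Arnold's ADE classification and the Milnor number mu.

Type E_8, Milnor number mu = 8.

The Hessian of f at 0 has rank 0. Corank 2; j^3 = x^3 is a perfect cube, so E-series; the 5-jet and mu = 8 give E_8.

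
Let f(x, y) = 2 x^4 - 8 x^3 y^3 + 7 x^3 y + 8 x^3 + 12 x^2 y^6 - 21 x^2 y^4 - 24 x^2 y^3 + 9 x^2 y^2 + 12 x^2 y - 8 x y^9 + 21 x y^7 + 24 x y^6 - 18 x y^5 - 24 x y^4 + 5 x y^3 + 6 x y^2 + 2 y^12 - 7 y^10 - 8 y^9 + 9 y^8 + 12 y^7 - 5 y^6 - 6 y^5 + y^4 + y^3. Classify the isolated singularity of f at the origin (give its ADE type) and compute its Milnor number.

The Hessian of f at 0 has rank 0. Corank 2; j^3 = (2*x + y)^3 is a perfect cube, so E-series; the 4-jet and mu = 7 give E_7.

Type E_{7}, Milnor number mu = 7.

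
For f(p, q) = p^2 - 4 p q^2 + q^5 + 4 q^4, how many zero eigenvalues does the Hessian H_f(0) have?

1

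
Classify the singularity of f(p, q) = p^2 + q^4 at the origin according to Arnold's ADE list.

A_3

The Hessian of f at 0 has rank 1. Corank 1: A-series; mu = 3 gives A_3.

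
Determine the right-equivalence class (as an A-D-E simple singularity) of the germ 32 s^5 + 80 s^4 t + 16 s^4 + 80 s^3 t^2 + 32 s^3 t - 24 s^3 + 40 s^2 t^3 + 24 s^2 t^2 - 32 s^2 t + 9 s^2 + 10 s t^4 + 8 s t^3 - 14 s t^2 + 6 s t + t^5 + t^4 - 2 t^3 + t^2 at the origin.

A_{4}

The Hessian of f at 0 has rank 1. Corank 1: A-series; mu = 4 gives A_4.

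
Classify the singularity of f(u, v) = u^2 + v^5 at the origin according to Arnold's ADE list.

A_{4}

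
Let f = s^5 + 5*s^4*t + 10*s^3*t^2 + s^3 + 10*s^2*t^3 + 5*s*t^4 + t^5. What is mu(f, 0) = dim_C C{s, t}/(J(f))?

8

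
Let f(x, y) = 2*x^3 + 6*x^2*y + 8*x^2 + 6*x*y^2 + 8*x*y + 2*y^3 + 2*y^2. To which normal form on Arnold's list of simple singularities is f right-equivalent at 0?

A_2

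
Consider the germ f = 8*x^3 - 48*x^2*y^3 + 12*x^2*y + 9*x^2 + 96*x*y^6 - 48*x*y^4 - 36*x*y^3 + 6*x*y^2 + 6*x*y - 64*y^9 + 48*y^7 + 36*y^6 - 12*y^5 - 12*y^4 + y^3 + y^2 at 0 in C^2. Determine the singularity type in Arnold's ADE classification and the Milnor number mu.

The Hessian of f at 0 is [[18, 6], [6, 2]] with rank 1, so corank 1. A Groebner basis of the Jacobian ideal J(f) in C{x,y} is {y^2, x + y/3}; counting standard monomials gives mu = 2. Corank 1: A-series; mu = 2 gives A_2.

Type A_2, Milnor number mu = 2.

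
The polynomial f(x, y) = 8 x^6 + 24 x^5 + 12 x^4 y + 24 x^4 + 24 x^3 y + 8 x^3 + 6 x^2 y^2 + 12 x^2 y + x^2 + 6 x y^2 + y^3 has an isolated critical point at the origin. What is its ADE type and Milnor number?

The Hessian of f at 0 has rank 1. Corank 1: A-series; mu = 2 gives A_2.

Type A_{2}, Milnor number mu = 2.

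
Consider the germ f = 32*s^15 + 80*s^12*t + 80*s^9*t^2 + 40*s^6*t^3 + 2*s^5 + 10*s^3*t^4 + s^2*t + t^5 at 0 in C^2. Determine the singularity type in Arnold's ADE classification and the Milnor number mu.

Type D6, Milnor number mu = 6.

The Hessian of f at 0 has rank 0. Corank 2; j^3 = s^2*t has shape L^2 M (L != M), so D-series; mu = 6 gives D_6.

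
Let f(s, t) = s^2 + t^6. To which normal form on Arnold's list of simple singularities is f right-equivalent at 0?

The Hessian of f at 0 is [[2, 0], [0, 0]] with rank 1, so corank 1. A Groebner basis of the Jacobian ideal J(f) in C{s,t} is {t^5, s}; counting standard monomials gives mu = 5. Corank 1: A-series; mu = 5 gives A_5.

A5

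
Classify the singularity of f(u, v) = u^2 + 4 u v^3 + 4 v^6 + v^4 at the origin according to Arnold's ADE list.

A_3

The Hessian of f at 0 has rank 1. Corank 1: A-series; mu = 3 gives A_3.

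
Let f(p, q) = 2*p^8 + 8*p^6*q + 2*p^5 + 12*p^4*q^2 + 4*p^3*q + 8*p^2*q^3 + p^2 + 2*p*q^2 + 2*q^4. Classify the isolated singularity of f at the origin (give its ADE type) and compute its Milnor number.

The Hessian of f at 0 has rank 1. Corank 1: A-series; mu = 3 gives A_3.

Type A3, Milnor number mu = 3.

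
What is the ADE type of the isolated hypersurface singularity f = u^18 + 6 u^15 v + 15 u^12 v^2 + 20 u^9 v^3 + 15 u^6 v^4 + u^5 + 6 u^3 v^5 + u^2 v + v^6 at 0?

The Hessian of f at 0 is [[0, 0], [0, 0]] with rank 0, so corank 2. A Groebner basis of the Jacobian ideal J(f) in C{u,v} is {u^2/6 + v^5, u^3, u*v}; counting standard monomials gives mu = 7. Corank 2; j^3 = u^2*v has shape L^2 M (L != M), so D-series; mu = 7 gives D_7.

D_{7}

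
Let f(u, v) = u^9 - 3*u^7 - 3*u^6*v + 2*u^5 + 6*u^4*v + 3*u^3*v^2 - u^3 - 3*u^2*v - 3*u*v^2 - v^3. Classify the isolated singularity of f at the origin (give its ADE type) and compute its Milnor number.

Type E_{8}, Milnor number mu = 8.

The Hessian of f at 0 is [[0, 0], [0, 0]] with rank 0, so corank 2. A Groebner basis of the Jacobian ideal J(f) in C{u,v} is {-3*u^2/2 + u*v^3 - 3*u*v - 3*v^2/2, 2*u^2 + 4*u*v + v^4 + 2*v^2, u^3 - 3*u*v^2 - 2*v^3, u^2*v + 2*u*v^2 + v^3}; counting standard monomials gives mu = 8. Corank 2; j^3 = -(u + v)^3 is a perfect cube, so E-series; the 5-jet and mu = 8 give E_8.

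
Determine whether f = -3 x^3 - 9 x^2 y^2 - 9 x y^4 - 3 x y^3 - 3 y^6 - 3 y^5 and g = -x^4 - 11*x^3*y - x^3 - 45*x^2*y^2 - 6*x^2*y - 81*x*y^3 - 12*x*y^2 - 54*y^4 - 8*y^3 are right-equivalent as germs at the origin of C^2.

Yes.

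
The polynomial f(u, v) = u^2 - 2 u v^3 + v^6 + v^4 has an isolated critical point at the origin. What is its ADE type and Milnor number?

The Hessian of f at 0 is [[2, 0], [0, 0]] with rank 1, so corank 1. A Groebner basis of the Jacobian ideal J(f) in C{u,v} is {v^3, u}; counting standard monomials gives mu = 3. Corank 1: A-series; mu = 3 gives A_3.

Type A3, Milnor number mu = 3.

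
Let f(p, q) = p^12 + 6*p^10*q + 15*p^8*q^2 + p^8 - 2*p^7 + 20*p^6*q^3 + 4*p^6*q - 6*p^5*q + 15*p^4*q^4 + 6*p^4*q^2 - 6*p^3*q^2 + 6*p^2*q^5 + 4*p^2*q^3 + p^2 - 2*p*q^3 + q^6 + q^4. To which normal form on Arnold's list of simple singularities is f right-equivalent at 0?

A_{3}

The Hessian of f at 0 is [[2, 0], [0, 0]] with rank 1, so corank 1. A Groebner basis of the Jacobian ideal J(f) in C{p,q} is {q^3, p}; counting standard monomials gives mu = 3. Corank 1: A-series; mu = 3 gives A_3.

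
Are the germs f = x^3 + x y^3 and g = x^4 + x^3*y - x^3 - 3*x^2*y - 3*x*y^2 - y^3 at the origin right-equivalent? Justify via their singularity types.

Yes.

The Hessian of f at 0 is [[0, 0], [0, 0]] with rank 0, so corank 2. A Groebner basis of the Jacobian ideal J(f) in C{x,y} is {x^3, x*y^2, 3*x^2 + y^3}; counting standard monomials gives mu = 7. Corank 2; j^3 = x^3 is a perfect cube, so E-series; the 4-jet and mu = 7 give E_7. The Hessian of g at 0 is [[0, 0], [0, 0]] with rank 0, so corank 2. A Groebner basis of the Jacobian ideal J(g) in C{x,y} is {3*x^2 + 6*x*y + y^4 + y^3 + 3*y^2, x^3 - 3*x^2 - 6*x*y - 3*y^2, x^2*y + 3*x^2 + 6*x*y + 3*y^2, -2*x^2 + x*y^2 - 4*x*y + y^3/3 - 2*y^2}; counting standard monomials gives mu = 7. Corank 2; j^3 = -(x + y)^3 is a perfect cube, so E-series; the 4-jet and mu = 7 give E_7. Both have type E_7, hence right-equivalent.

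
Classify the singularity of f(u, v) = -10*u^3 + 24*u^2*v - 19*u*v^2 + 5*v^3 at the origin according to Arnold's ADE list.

D_{4}

The Hessian of f at 0 is [[0, 0], [0, 0]] with rank 0, so corank 2. A Groebner basis of the Jacobian ideal J(f) in C{u,v} is {v^3, u^2 - v^2/6, u*v - v^2/2}; counting standard monomials gives mu = 4. Corank 2; j^3 = -(u - v)*(10*u^2 - 14*u*v + 5*v^2) splits into three distinct lines over C (the quadratic factor has nonzero discriminant), so D_4.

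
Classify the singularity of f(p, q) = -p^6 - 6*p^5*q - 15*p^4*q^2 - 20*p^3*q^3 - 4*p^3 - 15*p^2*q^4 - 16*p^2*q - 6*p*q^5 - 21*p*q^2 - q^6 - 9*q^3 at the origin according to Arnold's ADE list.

The Hessian of f at 0 is [[0, 0], [0, 0]] with rank 0, so corank 2. A Groebner basis of the Jacobian ideal J(f) in C{p,q} is {-32*p*q/3 + q^5 - 16*q^2, p*q^2 + 3*q^3/2, p^2 + 5*p*q/2 + 3*q^2/2}; counting standard monomials gives mu = 7. Corank 2; j^3 = -(p + q)*(2*p + 3*q)^2 has shape L^2 M (L != M), so D-series; mu = 7 gives D_7.

D7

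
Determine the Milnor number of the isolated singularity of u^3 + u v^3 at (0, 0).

7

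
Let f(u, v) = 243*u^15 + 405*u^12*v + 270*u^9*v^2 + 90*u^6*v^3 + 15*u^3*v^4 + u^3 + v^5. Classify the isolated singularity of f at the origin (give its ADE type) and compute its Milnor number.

Type E_{8}, Milnor number mu = 8.

The Hessian of f at 0 is [[0, 0], [0, 0]] with rank 0, so corank 2. A Groebner basis of the Jacobian ideal J(f) in C{u,v} is {v^4, u^2}; counting standard monomials gives mu = 8. Corank 2; j^3 = u^3 is a perfect cube, so E-series; the 5-jet and mu = 8 give E_8.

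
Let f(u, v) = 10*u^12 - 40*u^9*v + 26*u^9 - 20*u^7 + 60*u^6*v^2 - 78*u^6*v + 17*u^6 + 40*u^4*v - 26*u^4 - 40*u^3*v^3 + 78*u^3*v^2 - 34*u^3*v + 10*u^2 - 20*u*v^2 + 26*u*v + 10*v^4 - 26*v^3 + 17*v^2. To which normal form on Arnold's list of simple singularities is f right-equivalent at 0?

The Hessian of f at 0 has rank 2. Corank 0: nondegenerate Morse point, so A_1.

A_1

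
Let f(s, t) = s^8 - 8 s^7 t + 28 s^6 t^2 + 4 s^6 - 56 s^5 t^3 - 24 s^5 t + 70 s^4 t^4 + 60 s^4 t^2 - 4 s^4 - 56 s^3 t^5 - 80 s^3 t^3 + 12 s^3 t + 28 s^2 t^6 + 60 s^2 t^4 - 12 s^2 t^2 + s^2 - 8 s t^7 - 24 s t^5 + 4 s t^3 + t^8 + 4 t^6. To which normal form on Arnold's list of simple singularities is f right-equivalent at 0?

The Hessian of f at 0 has rank 1. Corank 1: A-series; mu = 7 gives A_7.

A7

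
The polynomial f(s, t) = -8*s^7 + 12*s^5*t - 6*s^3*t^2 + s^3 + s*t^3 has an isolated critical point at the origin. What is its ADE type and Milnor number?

Type E_{7}, Milnor number mu = 7.

The Hessian of f at 0 has rank 0. Corank 2; j^3 = s^3 is a perfect cube, so E-series; the 4-jet and mu = 7 give E_7.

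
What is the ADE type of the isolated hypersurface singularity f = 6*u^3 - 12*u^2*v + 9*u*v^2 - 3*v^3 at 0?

D4

The Hessian of f at 0 has rank 0. Corank 2; j^3 = 3*(u - v)*(2*u^2 - 2*u*v + v^2) splits into three distinct lines over C (the quadratic factor has nonzero discriminant), so D_4.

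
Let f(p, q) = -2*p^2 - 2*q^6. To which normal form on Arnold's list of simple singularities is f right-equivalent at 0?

A_{5}

The Hessian of f at 0 has rank 1. Corank 1: A-series; mu = 5 gives A_5.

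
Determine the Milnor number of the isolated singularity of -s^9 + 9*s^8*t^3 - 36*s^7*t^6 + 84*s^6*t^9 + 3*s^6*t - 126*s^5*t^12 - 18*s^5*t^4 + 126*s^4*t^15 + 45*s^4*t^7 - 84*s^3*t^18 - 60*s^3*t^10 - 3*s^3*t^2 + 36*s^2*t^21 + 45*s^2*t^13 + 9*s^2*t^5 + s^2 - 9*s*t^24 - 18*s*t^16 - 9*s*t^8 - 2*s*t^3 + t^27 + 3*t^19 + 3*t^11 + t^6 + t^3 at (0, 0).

The Hessian of f at 0 is [[2, 0], [0, 0]] with rank 1, so corank 1. A Groebner basis of the Jacobian ideal J(f) in C{s,t} is {t^2, s}; counting standard monomials gives mu = 2. Corank 1: A-series; mu = 2 gives A_2.

2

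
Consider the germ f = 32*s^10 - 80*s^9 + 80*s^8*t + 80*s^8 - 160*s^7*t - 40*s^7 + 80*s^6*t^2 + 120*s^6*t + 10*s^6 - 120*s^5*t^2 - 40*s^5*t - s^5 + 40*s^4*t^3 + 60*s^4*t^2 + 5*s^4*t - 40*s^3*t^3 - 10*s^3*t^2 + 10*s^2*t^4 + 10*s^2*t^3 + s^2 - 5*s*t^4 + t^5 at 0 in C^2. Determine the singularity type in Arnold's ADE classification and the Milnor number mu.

Type A_{4}, Milnor number mu = 4.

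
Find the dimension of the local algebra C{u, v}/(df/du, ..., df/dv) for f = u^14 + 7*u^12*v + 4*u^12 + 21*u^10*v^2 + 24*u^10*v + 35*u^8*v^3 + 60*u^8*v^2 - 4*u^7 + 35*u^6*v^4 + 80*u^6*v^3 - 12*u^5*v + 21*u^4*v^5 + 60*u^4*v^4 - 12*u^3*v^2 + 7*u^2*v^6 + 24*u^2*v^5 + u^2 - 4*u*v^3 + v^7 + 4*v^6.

6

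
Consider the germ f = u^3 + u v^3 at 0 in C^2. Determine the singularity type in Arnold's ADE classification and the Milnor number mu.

Type E7, Milnor number mu = 7.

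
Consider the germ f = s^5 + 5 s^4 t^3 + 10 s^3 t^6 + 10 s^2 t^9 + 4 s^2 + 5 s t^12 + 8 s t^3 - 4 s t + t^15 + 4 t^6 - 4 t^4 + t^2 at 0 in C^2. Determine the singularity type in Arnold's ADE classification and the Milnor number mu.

Type A4, Milnor number mu = 4.

The Hessian of f at 0 has rank 1. Corank 1: A-series; mu = 4 gives A_4.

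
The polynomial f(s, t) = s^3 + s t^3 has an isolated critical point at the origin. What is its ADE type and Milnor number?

The Hessian of f at 0 has rank 0. Corank 2; j^3 = s^3 is a perfect cube, so E-series; the 4-jet and mu = 7 give E_7.

Type E_7, Milnor number mu = 7.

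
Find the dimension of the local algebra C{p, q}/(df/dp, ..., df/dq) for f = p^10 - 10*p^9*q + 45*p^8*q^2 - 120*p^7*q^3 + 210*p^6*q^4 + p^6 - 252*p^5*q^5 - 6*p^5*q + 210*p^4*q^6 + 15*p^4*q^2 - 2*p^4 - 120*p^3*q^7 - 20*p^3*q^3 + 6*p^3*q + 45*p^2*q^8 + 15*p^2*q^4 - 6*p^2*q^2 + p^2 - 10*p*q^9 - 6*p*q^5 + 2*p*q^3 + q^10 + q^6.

The Hessian of f at 0 has rank 1. Corank 1: A-series; mu = 9 gives A_9.

9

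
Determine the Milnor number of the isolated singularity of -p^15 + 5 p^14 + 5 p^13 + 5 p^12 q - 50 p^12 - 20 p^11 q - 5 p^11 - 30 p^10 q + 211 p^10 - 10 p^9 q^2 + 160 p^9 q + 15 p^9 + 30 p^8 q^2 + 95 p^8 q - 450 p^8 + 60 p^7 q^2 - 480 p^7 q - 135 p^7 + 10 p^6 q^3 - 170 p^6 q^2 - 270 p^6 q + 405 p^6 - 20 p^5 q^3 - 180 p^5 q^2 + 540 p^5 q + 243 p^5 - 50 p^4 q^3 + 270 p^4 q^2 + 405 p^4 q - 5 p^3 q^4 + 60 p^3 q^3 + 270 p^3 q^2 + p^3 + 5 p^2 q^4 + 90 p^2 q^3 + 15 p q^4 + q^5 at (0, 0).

8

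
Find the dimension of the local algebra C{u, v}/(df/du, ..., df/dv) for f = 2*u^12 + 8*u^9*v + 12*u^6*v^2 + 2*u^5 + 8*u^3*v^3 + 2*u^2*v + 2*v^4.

5

The Hessian of f at 0 is [[0, 0], [0, 0]] with rank 0, so corank 2. A Groebner basis of the Jacobian ideal J(f) in C{u,v} is {u^3, u^2/4 + v^3, u*v}; counting standard monomials gives mu = 5. Corank 2; j^3 = 2*u^2*v has shape L^2 M (L != M), so D-series; mu = 5 gives D_5.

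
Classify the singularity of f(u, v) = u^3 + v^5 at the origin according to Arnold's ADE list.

E_8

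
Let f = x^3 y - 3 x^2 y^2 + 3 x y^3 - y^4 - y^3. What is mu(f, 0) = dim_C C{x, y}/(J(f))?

The Hessian of f at 0 has rank 0. Corank 2; j^3 = -y^3 is a perfect cube, so E-series; the 4-jet and mu = 7 give E_7.

7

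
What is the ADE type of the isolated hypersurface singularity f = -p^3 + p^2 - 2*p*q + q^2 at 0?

A_2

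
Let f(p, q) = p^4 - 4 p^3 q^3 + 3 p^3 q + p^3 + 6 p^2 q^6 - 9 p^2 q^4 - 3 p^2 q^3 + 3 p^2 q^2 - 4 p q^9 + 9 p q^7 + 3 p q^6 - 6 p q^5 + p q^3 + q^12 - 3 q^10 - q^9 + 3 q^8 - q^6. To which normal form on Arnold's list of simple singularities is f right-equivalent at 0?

The Hessian of f at 0 has rank 0. Corank 2; j^3 = p^3 is a perfect cube, so E-series; the 4-jet and mu = 7 give E_7.

E_7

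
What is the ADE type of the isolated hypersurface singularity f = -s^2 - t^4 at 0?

The Hessian of f at 0 is [[-2, 0], [0, 0]] with rank 1, so corank 1. A Groebner basis of the Jacobian ideal J(f) in C{s,t} is {t^3, s}; counting standard monomials gives mu = 3. Corank 1: A-series; mu = 3 gives A_3.

A3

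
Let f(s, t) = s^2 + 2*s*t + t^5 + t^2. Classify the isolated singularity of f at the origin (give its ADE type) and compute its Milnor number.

Type A_4, Milnor number mu = 4.

The Hessian of f at 0 has rank 1. Corank 1: A-series; mu = 4 gives A_4.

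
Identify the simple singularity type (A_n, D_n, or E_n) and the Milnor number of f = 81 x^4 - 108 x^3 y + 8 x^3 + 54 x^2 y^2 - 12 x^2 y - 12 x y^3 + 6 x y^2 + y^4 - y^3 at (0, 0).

Type E_6, Milnor number mu = 6.

The Hessian of f at 0 has rank 0. Corank 2; j^3 = (2*x - y)^3 is a perfect cube, so E-series; the 4-jet and mu = 6 give E_6.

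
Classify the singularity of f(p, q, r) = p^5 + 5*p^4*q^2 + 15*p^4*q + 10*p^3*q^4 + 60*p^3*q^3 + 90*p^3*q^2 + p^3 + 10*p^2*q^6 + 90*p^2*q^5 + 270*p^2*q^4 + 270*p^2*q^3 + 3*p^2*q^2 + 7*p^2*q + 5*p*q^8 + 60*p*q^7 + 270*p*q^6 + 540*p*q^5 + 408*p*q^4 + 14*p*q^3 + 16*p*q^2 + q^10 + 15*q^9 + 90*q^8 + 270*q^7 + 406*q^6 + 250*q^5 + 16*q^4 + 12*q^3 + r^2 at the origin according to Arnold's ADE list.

D6

The Hessian of f at 0 has rank 1. Corank 2; j^3 = (p + 2*q)^2*(p + 3*q) has shape L^2 M (L != M), so D-series; mu = 6 gives D_6.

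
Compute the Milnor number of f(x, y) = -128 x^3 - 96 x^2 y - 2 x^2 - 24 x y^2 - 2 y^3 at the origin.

The Hessian of f at 0 is [[-4, 0], [0, 0]] with rank 1, so corank 1. A Groebner basis of the Jacobian ideal J(f) in C{x,y} is {y^2, x}; counting standard monomials gives mu = 2. Corank 1: A-series; mu = 2 gives A_2.

2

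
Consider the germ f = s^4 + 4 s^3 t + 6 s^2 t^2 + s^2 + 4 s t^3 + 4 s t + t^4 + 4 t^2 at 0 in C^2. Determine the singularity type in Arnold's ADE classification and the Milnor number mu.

The Hessian of f at 0 is [[2, 4], [4, 8]] with rank 1, so corank 1. A Groebner basis of the Jacobian ideal J(f) in C{s,t} is {t^3, s + 2*t}; counting standard monomials gives mu = 3. Corank 1: A-series; mu = 3 gives A_3.

Type A3, Milnor number mu = 3.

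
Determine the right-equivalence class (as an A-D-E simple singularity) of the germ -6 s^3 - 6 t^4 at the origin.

E_6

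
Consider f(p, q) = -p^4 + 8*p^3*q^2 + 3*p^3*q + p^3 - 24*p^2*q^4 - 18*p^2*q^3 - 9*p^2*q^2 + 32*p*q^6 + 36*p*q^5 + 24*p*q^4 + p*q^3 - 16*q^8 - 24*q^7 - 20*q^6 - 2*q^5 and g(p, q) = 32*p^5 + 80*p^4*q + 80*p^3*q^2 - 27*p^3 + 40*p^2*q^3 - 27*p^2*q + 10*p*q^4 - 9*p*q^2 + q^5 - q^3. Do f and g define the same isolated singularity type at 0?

No.

The Hessian of f at 0 is [[0, 0], [0, 0]] with rank 0, so corank 2. A Groebner basis of the Jacobian ideal J(f) in C{p,q} is {-p^2 + q^4 - q^3/3, p^3, p^2*q + p^2/3 + q^3/9, -4*p^2/3 + p*q^2 - 4*q^3/9}; counting standard monomials gives mu = 7. Corank 2; j^3 = p^3 is a perfect cube, so E-series; the 4-jet and mu = 7 give E_7. The Hessian of g at 0 is [[0, 0], [0, 0]] with rank 0, so corank 2. A Groebner basis of the Jacobian ideal J(g) in C{p,q} is {q^5, p*q^3 + 3*q^4/8, p^2 + 2*p*q/3 + q^2/9}; counting standard monomials gives mu = 8. Corank 2; j^3 = -(3*p + q)^3 is a perfect cube, so E-series; the 5-jet and mu = 8 give E_8. f is E_7 but g is E_8, hence not right-equivalent.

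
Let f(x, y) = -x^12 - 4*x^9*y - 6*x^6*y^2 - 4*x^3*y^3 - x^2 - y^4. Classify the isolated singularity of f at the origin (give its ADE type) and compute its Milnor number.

The Hessian of f at 0 has rank 1. Corank 1: A-series; mu = 3 gives A_3.

Type A3, Milnor number mu = 3.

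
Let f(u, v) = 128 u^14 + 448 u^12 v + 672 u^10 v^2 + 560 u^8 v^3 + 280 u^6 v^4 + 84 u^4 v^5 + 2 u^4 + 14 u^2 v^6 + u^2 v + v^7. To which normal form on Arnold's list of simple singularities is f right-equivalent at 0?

The Hessian of f at 0 is [[0, 0], [0, 0]] with rank 0, so corank 2. A Groebner basis of the Jacobian ideal J(f) in C{u,v} is {u^2/7 + v^6, u^3, u*v}; counting standard monomials gives mu = 8. Corank 2; j^3 = u^2*v has shape L^2 M (L != M), so D-series; mu = 8 gives D_8.

D_{8}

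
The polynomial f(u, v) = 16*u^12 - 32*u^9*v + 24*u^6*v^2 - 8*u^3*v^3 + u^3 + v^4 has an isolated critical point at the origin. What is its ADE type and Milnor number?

The Hessian of f at 0 has rank 0. Corank 2; j^3 = u^3 is a perfect cube, so E-series; the 4-jet and mu = 6 give E_6.

Type E_{6}, Milnor number mu = 6.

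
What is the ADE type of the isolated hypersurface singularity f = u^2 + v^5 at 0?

The Hessian of f at 0 is [[2, 0], [0, 0]] with rank 1, so corank 1. A Groebner basis of the Jacobian ideal J(f) in C{u,v} is {v^4, u}; counting standard monomials gives mu = 4. Corank 1: A-series; mu = 4 gives A_4.

A_4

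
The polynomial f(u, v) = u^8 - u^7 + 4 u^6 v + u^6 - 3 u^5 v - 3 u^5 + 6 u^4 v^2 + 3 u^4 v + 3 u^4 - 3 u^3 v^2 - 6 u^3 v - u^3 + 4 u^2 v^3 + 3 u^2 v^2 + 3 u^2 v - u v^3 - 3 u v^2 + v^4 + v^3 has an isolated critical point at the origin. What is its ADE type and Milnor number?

Type E_7, Milnor number mu = 7.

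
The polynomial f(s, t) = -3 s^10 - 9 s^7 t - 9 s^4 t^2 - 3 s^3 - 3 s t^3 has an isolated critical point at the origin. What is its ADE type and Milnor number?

Type E_7, Milnor number mu = 7.

The Hessian of f at 0 has rank 0. Corank 2; j^3 = -3*s^3 is a perfect cube, so E-series; the 4-jet and mu = 7 give E_7.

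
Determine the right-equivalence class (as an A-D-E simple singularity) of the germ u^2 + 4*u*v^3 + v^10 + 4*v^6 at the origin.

The Hessian of f at 0 is [[2, 0], [0, 0]] with rank 1, so corank 1. A Groebner basis of the Jacobian ideal J(f) in C{u,v} is {u^3, u/2 + v^3}; counting standard monomials gives mu = 9. Corank 1: A-series; mu = 9 gives A_9.

A9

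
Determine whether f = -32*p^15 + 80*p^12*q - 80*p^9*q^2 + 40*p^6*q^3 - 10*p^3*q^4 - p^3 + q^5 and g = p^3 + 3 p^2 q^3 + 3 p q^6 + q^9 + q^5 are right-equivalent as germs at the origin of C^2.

The Hessian of f at 0 is [[0, 0], [0, 0]] with rank 0, so corank 2. A Groebner basis of the Jacobian ideal J(f) in C{p,q} is {q^4, p^2}; counting standard monomials gives mu = 8. Corank 2; j^3 = -p^3 is a perfect cube, so E-series; the 5-jet and mu = 8 give E_8. The Hessian of g at 0 is [[0, 0], [0, 0]] with rank 0, so corank 2. A Groebner basis of the Jacobian ideal J(g) in C{p,q} is {p^2/2 + p*q^3, q^4, p^3, p^2*q}; counting standard monomials gives mu = 8. Corank 2; j^3 = p^3 is a perfect cube, so E-series; the 5-jet and mu = 8 give E_8. Both have type E_8, hence right-equivalent.

Yes.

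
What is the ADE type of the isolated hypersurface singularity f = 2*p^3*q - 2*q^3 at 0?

E7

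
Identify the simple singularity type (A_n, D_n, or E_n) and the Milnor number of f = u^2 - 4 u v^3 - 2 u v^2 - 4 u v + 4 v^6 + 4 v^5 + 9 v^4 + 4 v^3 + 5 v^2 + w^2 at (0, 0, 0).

Type A_{1}, Milnor number mu = 1.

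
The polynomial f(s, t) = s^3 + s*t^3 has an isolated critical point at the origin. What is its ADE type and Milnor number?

Type E_{7}, Milnor number mu = 7.

The Hessian of f at 0 is [[0, 0], [0, 0]] with rank 0, so corank 2. A Groebner basis of the Jacobian ideal J(f) in C{s,t} is {s^3, s*t^2, 3*s^2 + t^3}; counting standard monomials gives mu = 7. Corank 2; j^3 = s^3 is a perfect cube, so E-series; the 4-jet and mu = 7 give E_7.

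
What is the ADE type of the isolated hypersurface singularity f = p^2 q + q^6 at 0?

D7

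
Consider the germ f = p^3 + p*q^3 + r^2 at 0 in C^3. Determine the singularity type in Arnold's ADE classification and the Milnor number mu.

The Hessian of f at 0 is [[0, 0, 0], [0, 0, 0], [0, 0, 2]] with rank 1, so corank 2. A Groebner basis of the Jacobian ideal J(f) in C{p,q,r} is {p^3, p*q^2, 3*p^2 + q^3, r}; counting standard monomials gives mu = 7. Corank 2; j^3 = p^3 is a perfect cube, so E-series; the 4-jet and mu = 7 give E_7.

Type E_7, Milnor number mu = 7.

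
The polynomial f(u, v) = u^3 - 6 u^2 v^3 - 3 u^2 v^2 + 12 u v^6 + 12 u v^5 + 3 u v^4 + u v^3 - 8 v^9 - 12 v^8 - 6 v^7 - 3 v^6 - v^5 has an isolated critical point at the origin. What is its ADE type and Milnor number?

Type E_7, Milnor number mu = 7.

The Hessian of f at 0 has rank 0. Corank 2; j^3 = u^3 is a perfect cube, so E-series; the 4-jet and mu = 7 give E_7.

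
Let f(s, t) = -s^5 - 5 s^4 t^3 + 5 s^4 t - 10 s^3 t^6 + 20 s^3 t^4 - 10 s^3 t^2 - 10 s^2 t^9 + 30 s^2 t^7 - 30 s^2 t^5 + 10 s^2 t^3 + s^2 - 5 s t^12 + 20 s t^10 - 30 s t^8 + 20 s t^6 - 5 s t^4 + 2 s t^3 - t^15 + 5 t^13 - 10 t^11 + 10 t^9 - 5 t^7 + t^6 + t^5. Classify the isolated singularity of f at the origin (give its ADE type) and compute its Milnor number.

Type A_4, Milnor number mu = 4.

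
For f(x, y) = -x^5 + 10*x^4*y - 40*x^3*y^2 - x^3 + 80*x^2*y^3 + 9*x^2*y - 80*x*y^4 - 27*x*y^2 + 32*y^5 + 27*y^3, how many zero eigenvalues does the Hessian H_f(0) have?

The Hessian at 0 is [[0, 0], [0, 0]] of rank 0; hence corank 2.

2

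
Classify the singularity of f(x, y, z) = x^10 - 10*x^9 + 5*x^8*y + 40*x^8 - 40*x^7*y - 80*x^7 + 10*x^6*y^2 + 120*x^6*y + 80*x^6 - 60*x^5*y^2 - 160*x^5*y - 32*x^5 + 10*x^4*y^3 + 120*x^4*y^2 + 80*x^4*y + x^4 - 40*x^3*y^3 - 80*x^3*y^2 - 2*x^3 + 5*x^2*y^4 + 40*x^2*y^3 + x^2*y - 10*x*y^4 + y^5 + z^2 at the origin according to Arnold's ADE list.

D_6

The Hessian of f at 0 is [[0, 0, 0], [0, 0, 0], [0, 0, 2]] with rank 1, so corank 2. A Groebner basis of the Jacobian ideal J(f) in C{x,y,z} is {x*y/10 + y^4, x*y^2, x^2 - x*y/2, z}; counting standard monomials gives mu = 6. Corank 2; j^3 = -x^2*(2*x - y) has shape L^2 M (L != M), so D-series; mu = 6 gives D_6.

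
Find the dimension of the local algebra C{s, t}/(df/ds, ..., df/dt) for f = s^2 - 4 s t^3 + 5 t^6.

5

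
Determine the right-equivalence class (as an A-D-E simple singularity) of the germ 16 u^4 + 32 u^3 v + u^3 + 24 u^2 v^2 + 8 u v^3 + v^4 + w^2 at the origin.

E_6

The Hessian of f at 0 has rank 1. Corank 2; j^3 = u^3 is a perfect cube, so E-series; the 4-jet and mu = 6 give E_6.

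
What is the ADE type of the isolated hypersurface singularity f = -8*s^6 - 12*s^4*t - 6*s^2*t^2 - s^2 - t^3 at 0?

A_{2}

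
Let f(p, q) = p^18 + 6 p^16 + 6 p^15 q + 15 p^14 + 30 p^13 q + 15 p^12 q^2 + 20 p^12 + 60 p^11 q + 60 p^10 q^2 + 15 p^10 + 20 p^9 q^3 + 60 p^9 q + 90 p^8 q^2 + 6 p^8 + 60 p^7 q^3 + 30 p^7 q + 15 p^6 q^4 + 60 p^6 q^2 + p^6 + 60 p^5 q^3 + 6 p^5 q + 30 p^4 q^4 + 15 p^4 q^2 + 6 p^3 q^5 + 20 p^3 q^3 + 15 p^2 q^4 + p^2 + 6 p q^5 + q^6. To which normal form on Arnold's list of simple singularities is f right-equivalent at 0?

The Hessian of f at 0 has rank 1. Corank 1: A-series; mu = 5 gives A_5.

A_{5}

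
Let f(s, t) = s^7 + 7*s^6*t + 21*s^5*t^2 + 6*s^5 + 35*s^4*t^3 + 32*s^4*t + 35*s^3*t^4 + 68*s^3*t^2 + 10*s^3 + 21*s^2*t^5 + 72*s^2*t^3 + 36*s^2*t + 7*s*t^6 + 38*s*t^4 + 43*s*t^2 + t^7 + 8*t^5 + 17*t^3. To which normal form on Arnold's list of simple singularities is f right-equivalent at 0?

D4

The Hessian of f at 0 has rank 0. Corank 2; j^3 = (s + t)*(10*s^2 + 26*s*t + 17*t^2) splits into three distinct lines over C (the quadratic factor has nonzero discriminant), so D_4.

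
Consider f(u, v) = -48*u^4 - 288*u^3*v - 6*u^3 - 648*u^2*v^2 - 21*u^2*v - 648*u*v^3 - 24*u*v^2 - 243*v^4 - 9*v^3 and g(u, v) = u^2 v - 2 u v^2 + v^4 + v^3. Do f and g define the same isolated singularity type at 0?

Yes.

The Hessian of f at 0 has rank 0. Corank 2; j^3 = -3*(u + v)^2*(2*u + 3*v) has shape L^2 M (L != M), so D-series; mu = 5 gives D_5. The Hessian of g at 0 has rank 0. Corank 2; j^3 = v*(u - v)^2 has shape L^2 M (L != M), so D-series; mu = 5 gives D_5. Both have type D_5, hence right-equivalent.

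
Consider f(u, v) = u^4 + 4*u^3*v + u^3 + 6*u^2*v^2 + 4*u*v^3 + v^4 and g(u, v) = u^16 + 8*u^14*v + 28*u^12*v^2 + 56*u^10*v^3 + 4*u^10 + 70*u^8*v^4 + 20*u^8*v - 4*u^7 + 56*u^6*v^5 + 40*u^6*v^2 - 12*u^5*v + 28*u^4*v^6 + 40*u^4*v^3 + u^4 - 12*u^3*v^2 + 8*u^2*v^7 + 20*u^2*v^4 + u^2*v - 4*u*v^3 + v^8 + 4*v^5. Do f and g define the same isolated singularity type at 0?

No.

The Hessian of f at 0 is [[0, 0], [0, 0]] with rank 0, so corank 2. A Groebner basis of the Jacobian ideal J(f) in C{u,v} is {v^4, u*v^2 + v^3/3, u^2}; counting standard monomials gives mu = 6. Corank 2; j^3 = u^3 is a perfect cube, so E-series; the 4-jet and mu = 6 give E_6. The Hessian of g at 0 is [[0, 0], [0, 0]] with rank 0, so corank 2. A Groebner basis of the Jacobian ideal J(g) in C{u,v} is {u^2*v^2 - u*v/4 + v^3/2, -u^2*v/2 + u*v^3, u^2/3 - 7*u*v^2/6 + v^4, u^3 - u*v/2 + v^3}; counting standard monomials gives mu = 9. Corank 2; j^3 = u^2*v has shape L^2 M (L != M), so D-series; mu = 9 gives D_9. f is E_6 but g is D_9, hence not right-equivalent.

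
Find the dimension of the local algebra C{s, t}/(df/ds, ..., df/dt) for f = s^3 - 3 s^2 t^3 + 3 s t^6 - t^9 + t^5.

8

The Hessian of f at 0 has rank 0. Corank 2; j^3 = s^3 is a perfect cube, so E-series; the 5-jet and mu = 8 give E_8.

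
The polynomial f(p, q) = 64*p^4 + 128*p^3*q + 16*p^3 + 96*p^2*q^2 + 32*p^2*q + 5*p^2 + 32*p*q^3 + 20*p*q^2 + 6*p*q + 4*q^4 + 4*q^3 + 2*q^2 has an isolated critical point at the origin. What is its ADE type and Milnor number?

Type A_1, Milnor number mu = 1.

The Hessian of f at 0 is [[10, 6], [6, 4]] with rank 2, so corank 0. A Groebner basis of the Jacobian ideal J(f) in C{p,q} is {p, q}; counting standard monomials gives mu = 1. Corank 0: nondegenerate Morse point, so A_1.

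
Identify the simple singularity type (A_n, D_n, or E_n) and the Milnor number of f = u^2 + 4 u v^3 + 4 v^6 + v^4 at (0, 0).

Type A3, Milnor number mu = 3.

The Hessian of f at 0 is [[2, 0], [0, 0]] with rank 1, so corank 1. A Groebner basis of the Jacobian ideal J(f) in C{u,v} is {v^3, u}; counting standard monomials gives mu = 3. Corank 1: A-series; mu = 3 gives A_3.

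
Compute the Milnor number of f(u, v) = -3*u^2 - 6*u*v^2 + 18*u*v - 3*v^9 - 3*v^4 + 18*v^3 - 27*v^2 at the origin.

8

The Hessian of f at 0 is [[-6, 18], [18, -54]] with rank 1, so corank 1. A Groebner basis of the Jacobian ideal J(f) in C{u,v} is {u^4 - 12*u^3*v - 54*u^3 + 270*u^2*v + 405*u^2 - 1458*u*v - 729*u + 2187*v, u + v^2 - 3*v}; counting standard monomials gives mu = 8. Corank 1: A-series; mu = 8 gives A_8.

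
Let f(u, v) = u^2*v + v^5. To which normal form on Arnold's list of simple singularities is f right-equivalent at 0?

The Hessian of f at 0 is [[0, 0], [0, 0]] with rank 0, so corank 2. A Groebner basis of the Jacobian ideal J(f) in C{u,v} is {u^2/5 + v^4, u^3, u*v}; counting standard monomials gives mu = 6. Corank 2; j^3 = u^2*v has shape L^2 M (L != M), so D-series; mu = 6 gives D_6.

D_{6}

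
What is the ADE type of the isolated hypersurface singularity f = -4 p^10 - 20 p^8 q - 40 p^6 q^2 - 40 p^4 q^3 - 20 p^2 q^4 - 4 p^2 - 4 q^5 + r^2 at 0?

A4

The Hessian of f at 0 has rank 2. Corank 1: A-series; mu = 4 gives A_4.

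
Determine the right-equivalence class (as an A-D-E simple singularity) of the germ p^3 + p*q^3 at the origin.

The Hessian of f at 0 is [[0, 0], [0, 0]] with rank 0, so corank 2. A Groebner basis of the Jacobian ideal J(f) in C{p,q} is {p^3, p*q^2, 3*p^2 + q^3}; counting standard monomials gives mu = 7. Corank 2; j^3 = p^3 is a perfect cube, so E-series; the 4-jet and mu = 7 give E_7.

E7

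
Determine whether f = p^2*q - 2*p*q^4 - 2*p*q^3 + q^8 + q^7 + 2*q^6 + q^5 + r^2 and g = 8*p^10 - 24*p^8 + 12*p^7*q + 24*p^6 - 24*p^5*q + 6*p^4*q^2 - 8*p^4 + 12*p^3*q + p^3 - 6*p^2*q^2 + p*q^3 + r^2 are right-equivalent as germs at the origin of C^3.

No.

The Hessian of f at 0 is [[0, 0, 0], [0, 0, 0], [0, 0, 2]] with rank 1, so corank 2. A Groebner basis of the Jacobian ideal J(f) in C{p,q,r} is {p^2*q^2 - 10*p^2*q/17 + 3*p^2/17 + 4*p*q^2/17 - 7*p*q/17 + 7*q^3/17, -8*p^2*q/17 - p^2/17 + p*q^3 - 7*p*q^2/17 + 8*p*q/17 - 8*q^3/17, -p*q + q^4 + q^3, p^3 - 11*p^2*q/17 + 5*p^2/17 + p*q^2/17 - 6*p*q/17 + 6*q^3/17, r}; counting standard monomials gives mu = 9. Corank 2; j^3 = p^2*q has shape L^2 M (L != M), so D-series; mu = 9 gives D_9. The Hessian of g at 0 is [[0, 0, 0], [0, 0, 0], [0, 0, 2]] with rank 1, so corank 2. A Groebner basis of the Jacobian ideal J(g) in C{p,q,r} is {3*p^2/4 + q^4 + q^3/4, p^3, p^2*q - p^2/4 - q^3/12, -p^2 + p*q^2 - q^3/3, r}; counting standard monomials gives mu = 7. Corank 2; j^3 = p^3 is a perfect cube, so E-series; the 4-jet and mu = 7 give E_7. f is D_9 but g is E_7, hence not right-equivalent.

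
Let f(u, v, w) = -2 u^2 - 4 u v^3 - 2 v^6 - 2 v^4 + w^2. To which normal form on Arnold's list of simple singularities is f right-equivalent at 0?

The Hessian of f at 0 has rank 2. Corank 1: A-series; mu = 3 gives A_3.

A_{3}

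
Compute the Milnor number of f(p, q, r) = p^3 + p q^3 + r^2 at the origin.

The Hessian of f at 0 has rank 1. Corank 2; j^3 = p^3 is a perfect cube, so E-series; the 4-jet and mu = 7 give E_7.

7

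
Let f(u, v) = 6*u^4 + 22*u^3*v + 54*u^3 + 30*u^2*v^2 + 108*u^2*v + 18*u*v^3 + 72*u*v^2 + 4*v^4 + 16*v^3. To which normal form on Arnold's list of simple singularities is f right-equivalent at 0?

E_{7}

The Hessian of f at 0 has rank 0. Corank 2; j^3 = 2*(3*u + 2*v)^3 is a perfect cube, so E-series; the 4-jet and mu = 7 give E_7.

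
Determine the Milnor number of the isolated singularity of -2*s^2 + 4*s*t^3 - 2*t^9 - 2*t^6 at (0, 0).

8

The Hessian of f at 0 has rank 1. Corank 1: A-series; mu = 8 gives A_8.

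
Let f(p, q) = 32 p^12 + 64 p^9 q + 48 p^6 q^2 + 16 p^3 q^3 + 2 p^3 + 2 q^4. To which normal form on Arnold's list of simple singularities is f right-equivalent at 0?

E_6

The Hessian of f at 0 has rank 0. Corank 2; j^3 = 2*p^3 is a perfect cube, so E-series; the 4-jet and mu = 6 give E_6.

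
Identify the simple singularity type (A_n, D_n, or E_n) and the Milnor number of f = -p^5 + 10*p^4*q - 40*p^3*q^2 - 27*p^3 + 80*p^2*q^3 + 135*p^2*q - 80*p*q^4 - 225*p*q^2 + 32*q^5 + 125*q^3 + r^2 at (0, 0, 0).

The Hessian of f at 0 has rank 1. Corank 2; j^3 = -(3*p - 5*q)^3 is a perfect cube, so E-series; the 5-jet and mu = 8 give E_8.

Type E_8, Milnor number mu = 8.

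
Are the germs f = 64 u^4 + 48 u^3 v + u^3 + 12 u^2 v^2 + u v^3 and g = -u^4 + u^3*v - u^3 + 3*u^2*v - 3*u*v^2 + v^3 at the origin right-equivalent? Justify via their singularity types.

The Hessian of f at 0 has rank 0. Corank 2; j^3 = u^3 is a perfect cube, so E-series; the 4-jet and mu = 7 give E_7. The Hessian of g at 0 has rank 0. Corank 2; j^3 = -(u - v)^3 is a perfect cube, so E-series; the 4-jet and mu = 7 give E_7. Both have type E_7, hence right-equivalent.

Yes.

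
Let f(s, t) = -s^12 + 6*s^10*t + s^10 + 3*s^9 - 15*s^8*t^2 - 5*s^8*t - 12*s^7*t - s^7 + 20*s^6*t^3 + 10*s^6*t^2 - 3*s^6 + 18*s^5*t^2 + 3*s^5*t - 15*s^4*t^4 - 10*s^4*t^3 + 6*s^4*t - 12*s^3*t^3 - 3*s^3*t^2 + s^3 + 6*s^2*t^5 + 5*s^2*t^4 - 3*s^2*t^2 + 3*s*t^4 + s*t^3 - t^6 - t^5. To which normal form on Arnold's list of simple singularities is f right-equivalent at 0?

The Hessian of f at 0 has rank 0. Corank 2; j^3 = s^3 is a perfect cube, so E-series; the 4-jet and mu = 7 give E_7.

E_7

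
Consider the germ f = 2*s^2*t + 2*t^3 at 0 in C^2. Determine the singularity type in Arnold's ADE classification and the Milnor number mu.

The Hessian of f at 0 has rank 0. Corank 2; j^3 = 2*t*(s^2 + t^2) splits into three distinct lines over C (the quadratic factor has nonzero discriminant), so D_4.

Type D4, Milnor number mu = 4.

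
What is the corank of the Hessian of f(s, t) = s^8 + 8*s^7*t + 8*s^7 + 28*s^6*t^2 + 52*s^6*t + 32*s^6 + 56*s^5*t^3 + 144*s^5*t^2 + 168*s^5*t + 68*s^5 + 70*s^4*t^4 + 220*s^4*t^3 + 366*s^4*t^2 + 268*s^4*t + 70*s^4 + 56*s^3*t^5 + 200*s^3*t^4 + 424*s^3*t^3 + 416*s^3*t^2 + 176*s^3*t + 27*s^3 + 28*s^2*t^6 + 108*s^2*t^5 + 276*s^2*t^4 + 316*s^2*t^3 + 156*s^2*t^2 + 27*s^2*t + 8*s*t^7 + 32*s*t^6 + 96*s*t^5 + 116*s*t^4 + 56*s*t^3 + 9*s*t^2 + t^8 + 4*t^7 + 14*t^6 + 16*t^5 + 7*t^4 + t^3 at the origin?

2

Hessian at 0 has rank 0.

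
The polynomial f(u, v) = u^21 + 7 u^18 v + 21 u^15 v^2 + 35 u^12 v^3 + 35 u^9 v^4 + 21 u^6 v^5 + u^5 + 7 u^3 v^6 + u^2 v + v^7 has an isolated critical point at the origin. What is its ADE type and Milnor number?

The Hessian of f at 0 has rank 0. Corank 2; j^3 = u^2*v has shape L^2 M (L != M), so D-series; mu = 8 gives D_8.

Type D_{8}, Milnor number mu = 8.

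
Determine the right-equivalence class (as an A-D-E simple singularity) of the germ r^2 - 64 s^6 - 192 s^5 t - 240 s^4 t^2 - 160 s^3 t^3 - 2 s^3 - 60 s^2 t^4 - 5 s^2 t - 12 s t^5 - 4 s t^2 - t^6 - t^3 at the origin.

D_{7}

The Hessian of f at 0 is [[0, 0, 0], [0, 0, 0], [0, 0, 2]] with rank 1, so corank 2. A Groebner basis of the Jacobian ideal J(f) in C{s,t,r} is {-s*t/12 + t^5 - t^2/12, s*t^2 + t^3, s^2 + 3*s*t/2 + t^2/2, r}; counting standard monomials gives mu = 7. Corank 2; j^3 = -(s + t)^2*(2*s + t) has shape L^2 M (L != M), so D-series; mu = 7 gives D_7.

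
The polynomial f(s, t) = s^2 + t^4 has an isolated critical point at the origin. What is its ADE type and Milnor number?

The Hessian of f at 0 is [[2, 0], [0, 0]] with rank 1, so corank 1. A Groebner basis of the Jacobian ideal J(f) in C{s,t} is {t^3, s}; counting standard monomials gives mu = 3. Corank 1: A-series; mu = 3 gives A_3.

Type A_{3}, Milnor number mu = 3.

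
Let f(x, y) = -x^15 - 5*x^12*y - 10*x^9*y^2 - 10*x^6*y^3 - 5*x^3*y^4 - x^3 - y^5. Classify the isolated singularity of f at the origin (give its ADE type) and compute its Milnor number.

The Hessian of f at 0 is [[0, 0], [0, 0]] with rank 0, so corank 2. A Groebner basis of the Jacobian ideal J(f) in C{x,y} is {y^4, x^2}; counting standard monomials gives mu = 8. Corank 2; j^3 = -x^3 is a perfect cube, so E-series; the 5-jet and mu = 8 give E_8.

Type E_{8}, Milnor number mu = 8.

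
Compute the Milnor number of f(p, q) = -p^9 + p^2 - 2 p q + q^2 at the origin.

The Hessian of f at 0 is [[2, -2], [-2, 2]] with rank 1, so corank 1. A Groebner basis of the Jacobian ideal J(f) in C{p,q} is {q^8, p - q}; counting standard monomials gives mu = 8. Corank 1: A-series; mu = 8 gives A_8.

8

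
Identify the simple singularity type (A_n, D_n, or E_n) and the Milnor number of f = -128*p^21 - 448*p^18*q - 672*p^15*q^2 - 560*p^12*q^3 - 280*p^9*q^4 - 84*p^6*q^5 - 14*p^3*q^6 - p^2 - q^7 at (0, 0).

The Hessian of f at 0 is [[-2, 0], [0, 0]] with rank 1, so corank 1. A Groebner basis of the Jacobian ideal J(f) in C{p,q} is {q^6, p}; counting standard monomials gives mu = 6. Corank 1: A-series; mu = 6 gives A_6.

Type A_6, Milnor number mu = 6.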